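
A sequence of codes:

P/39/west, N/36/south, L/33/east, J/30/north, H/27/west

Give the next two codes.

Letter — letters move back 2 places in the alphabet: P, N, L, J, H → F → D.
Second component goes 39, 36, 33, 30, 27 → 24 → 21 (−3 each step).
Direction goes west, south, east, north, west → south → east (repeats west → south → east → north).
Putting the parts together: F/24/south and then D/21/east.

F/24/south then D/21/east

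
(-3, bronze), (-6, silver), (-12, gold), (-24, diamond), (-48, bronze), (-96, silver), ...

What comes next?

For the first entry, ×2 each step: -3, -6, -12, -24, -48, -96 → -192.
For the rank, repeats bronze → silver → gold → diamond: bronze, silver, gold, diamond, bronze, silver → gold.
So the next element is (-192, gold).

(-192, gold)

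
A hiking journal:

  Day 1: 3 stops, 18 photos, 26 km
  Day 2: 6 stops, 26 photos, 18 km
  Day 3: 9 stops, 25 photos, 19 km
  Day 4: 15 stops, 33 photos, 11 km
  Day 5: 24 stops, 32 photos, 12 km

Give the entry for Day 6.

39 stops, 40 photos, 4 km

Stops — each term is the sum of the two before it: 3, 6, 9, 15, 24 → 39.
Photos — alternating steps +8, −1, +8, −1, …: 18, 26, 25, 33, 32 → 40.
Km: 26, 18, 19, 11, 12 → 4 (together with the photos always sums to 44).
So the next record is 39 stops, 40 photos, 4 km.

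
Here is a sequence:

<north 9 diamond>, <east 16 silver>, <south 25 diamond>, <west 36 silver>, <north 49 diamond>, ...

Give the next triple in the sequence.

<east 64 silver>

Direction: repeats north → east → south → west; north, east, south, west, north → east.
Second slot — perfect squares: 3², 4², 5², …: 9, 16, 25, 36, 49 → 64.
Rank: alternates diamond ↔ silver, so diamond, silver, diamond, silver, diamond → silver.
Putting it together: <east 64 silver>.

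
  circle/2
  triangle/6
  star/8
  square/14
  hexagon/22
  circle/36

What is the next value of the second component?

Second component goes 2, 6, 8, 14, 22, 36 → 58 (each term is the sum of the two before it).

58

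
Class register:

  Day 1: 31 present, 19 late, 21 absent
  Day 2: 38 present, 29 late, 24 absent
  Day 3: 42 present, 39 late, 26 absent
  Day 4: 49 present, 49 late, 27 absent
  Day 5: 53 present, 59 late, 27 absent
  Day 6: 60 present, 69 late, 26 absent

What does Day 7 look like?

64 present, 79 late, 24 absent

Present — alternating steps +7, +4, +7, +4, …: 31, 38, 42, 49, 53, 60 → 64.
Late — +10 each step: 19, 29, 39, 49, 59, 69 → 79.
Absent: 21, 24, 26, 27, 27, 26 → 24 (differences are 3, 2, 1, … (decreasing by 1 each time)).
Putting it together: 64 present, 79 late, 24 absent.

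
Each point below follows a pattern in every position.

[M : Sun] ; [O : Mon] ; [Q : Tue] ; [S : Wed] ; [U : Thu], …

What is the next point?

[W : Fri]

Letter — letters move forward 2 places in the alphabet: M, O, Q, S, U → W.
Day: runs through the weekdays Mon→Sun, so Sun, Mon, Tue, Wed, Thu → Fri.
Combining the parts gives [W : Fri].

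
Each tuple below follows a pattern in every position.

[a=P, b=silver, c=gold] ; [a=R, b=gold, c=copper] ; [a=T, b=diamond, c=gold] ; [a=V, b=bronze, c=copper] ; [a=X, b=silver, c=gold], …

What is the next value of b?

B goes silver, gold, diamond, bronze, silver → gold (repeats silver → gold → diamond → bronze).

gold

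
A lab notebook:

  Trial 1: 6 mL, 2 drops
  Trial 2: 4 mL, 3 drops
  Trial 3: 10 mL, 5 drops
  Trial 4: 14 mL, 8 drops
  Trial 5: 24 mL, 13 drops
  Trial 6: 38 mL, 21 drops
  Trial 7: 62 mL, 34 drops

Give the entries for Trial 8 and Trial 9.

100 mL, 55 drops; 162 mL, 89 drops

ML: 6, 4, 10, 14, 24, 38, 62 → 100 → 162 (each term is the sum of the two before it).
Drops: each term is the sum of the two before it, so 2, 3, 5, 8, 13, 21, 34 → 55 → 89.
So the next two records are 100 mL, 55 drops and 162 mL, 89 drops.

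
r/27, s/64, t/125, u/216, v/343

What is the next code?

w/512

For the letter, letters move forward 1 place in the alphabet: r, s, t, u, v → w.
Second component — perfect cubes: 3³, 4³, 5³, …: 27, 64, 125, 216, 343 → 512.
Putting it together: w/512.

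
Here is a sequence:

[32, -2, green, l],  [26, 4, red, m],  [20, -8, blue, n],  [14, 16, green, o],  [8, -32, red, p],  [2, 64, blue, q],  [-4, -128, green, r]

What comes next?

First coordinate: −6 each step, so 32, 26, 20, 14, 8, 2, -4 → -10.
Second coordinate goes -2, 4, -8, 16, -32, 64, -128 → 256 (×(-2) each step).
Colour — repeats green → red → blue: green, red, blue, green, red, blue, green → red.
Letter goes l, m, n, o, p, q, r → s (letters move forward 1 place in the alphabet).
So the next tuple is [-10, 256, red, s].

[-10, 256, red, s]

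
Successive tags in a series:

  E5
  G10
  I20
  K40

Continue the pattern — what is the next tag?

For the letter, letters move forward 2 places in the alphabet: E, G, I, K → M.
Second component — ×2 each step: 5, 10, 20, 40 → 80.
So the next tag is M80.

M80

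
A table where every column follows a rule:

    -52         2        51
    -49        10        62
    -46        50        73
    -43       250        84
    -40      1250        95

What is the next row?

-37  6250  106

First component: +3 each step, so -52, -49, -46, -43, -40 → -37.
Second component — ×5 each step: 2, 10, 50, 250, 1250 → 6250.
Third component: 51, 62, 73, 84, 95 → 106 (+11 each step).
So the next row is -37  6250  106.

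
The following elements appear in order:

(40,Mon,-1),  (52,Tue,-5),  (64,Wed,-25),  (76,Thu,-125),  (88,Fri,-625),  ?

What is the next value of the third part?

For the third part, ×5 each step: -1, -5, -25, -125, -625 → -3125.

-3125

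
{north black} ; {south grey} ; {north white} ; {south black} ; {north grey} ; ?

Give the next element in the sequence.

For the direction, alternates north ↔ south: north, south, north, south, north → south.
For the shade, repeats black → grey → white: black, grey, white, black, grey → white.
Combining the parts gives {south white}.

{south white}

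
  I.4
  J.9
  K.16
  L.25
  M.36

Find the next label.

N.49

For the letter, letters move forward 1 place in the alphabet: I, J, K, L, M → N.
Second component — perfect squares: 2², 3², 4², …: 4, 9, 16, 25, 36 → 49.
Combining the parts gives N.49.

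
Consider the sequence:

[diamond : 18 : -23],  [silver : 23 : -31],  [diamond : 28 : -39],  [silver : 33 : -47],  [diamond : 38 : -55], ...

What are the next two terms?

[silver : 43 : -63], [diamond : 48 : -71]

Rank: diamond, silver, diamond, silver, diamond → silver → diamond (alternates diamond ↔ silver).
For the second value, +5 each step: 18, 23, 28, 33, 38 → 43 → 48.
Third value: −8 each step; -23, -31, -39, -47, -55 → -63 → -71.
So the next two terms are [silver : 43 : -63] and [diamond : 48 : -71].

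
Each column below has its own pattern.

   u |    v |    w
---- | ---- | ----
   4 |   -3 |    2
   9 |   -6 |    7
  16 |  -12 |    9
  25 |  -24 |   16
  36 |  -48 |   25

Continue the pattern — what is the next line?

Column u goes 4, 9, 16, 25, 36 → 49 (perfect squares: 2², 3², 4², …).
Column v: ×2 each step; -3, -6, -12, -24, -48 → -96.
Column w — each term is the sum of the two before it: 2, 7, 9, 16, 25 → 41.
Putting it together: 49  -96  41.

49  -96  41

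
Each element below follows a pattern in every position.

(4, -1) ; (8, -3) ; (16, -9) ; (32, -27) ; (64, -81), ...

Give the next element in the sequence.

(128, -243)

First value: ×2 each step; 4, 8, 16, 32, 64 → 128.
Second value: -1, -3, -9, -27, -81 → -243 (×3 each step).
So the next element is (128, -243).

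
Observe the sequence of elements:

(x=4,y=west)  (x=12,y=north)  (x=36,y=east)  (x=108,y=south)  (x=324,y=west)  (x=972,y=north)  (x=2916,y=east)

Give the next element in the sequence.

(x=8748,y=south)

X: ×3 each step; 4, 12, 36, 108, 324, 972, 2916 → 8748.
Y: repeats west → north → east → south, so west, north, east, south, west, north, east → south.
Combining the parts gives (x=8748,y=south).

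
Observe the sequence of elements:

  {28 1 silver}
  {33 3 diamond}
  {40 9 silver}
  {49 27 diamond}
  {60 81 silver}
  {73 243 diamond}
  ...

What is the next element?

For the first part, differences are 5, 7, 9, … (increasing by 2 each time): 28, 33, 40, 49, 60, 73 → 88.
Second part: 1, 3, 9, 27, 81, 243 → 729 (×3 each step).
Rank — alternates silver ↔ diamond: silver, diamond, silver, diamond, silver, diamond → silver.
Combining the parts gives {88 729 silver}.

{88 729 silver}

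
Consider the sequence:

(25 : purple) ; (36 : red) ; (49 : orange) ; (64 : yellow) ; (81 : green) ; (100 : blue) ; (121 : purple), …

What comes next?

First coordinate: perfect squares: 5², 6², 7², …, so 25, 36, 49, 64, 81, 100, 121 → 144.
Colour: purple, red, orange, yellow, green, blue, purple → red (repeats purple → red → orange → yellow → green → blue).
Combining the parts gives (144 : red).

(144 : red)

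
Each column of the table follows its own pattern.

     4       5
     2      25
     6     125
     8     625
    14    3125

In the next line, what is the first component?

First component: each term is the sum of the two before it; 4, 2, 6, 8, 14 → 22.

22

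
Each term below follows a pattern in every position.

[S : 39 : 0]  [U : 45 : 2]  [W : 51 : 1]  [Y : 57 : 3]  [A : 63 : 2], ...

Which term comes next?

Letter: letters move forward 2 places in the alphabet, wrapping Z→A; S, U, W, Y, A → C.
Second component: 39, 45, 51, 57, 63 → 69 (+6 each step).
For the third component, alternating steps +2, −1, +2, −1, …: 0, 2, 1, 3, 2 → 4.
Combining the parts gives [C : 69 : 4].

[C : 69 : 4]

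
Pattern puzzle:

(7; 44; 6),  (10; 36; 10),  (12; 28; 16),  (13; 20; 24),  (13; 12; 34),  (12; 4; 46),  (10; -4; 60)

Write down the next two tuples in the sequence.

For the first entry, differences are 3, 2, 1, … (decreasing by 1 each time): 7, 10, 12, 13, 13, 12, 10 → 7 → 3.
Second entry: −8 each step; 44, 36, 28, 20, 12, 4, -4 → -12 → -20.
Third entry: differences are 4, 6, 8, … (increasing by 2 each time), so 6, 10, 16, 24, 34, 46, 60 → 76 → 94.
Putting the parts together: (7; -12; 76) and then (3; -20; 94).

(7; -12; 76), (3; -20; 94)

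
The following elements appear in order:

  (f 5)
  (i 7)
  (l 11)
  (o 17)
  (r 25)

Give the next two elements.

(u 35), (x 47)

Letter: letters move forward 3 places in the alphabet, so f, i, l, o, r → u → x.
Second component: differences are 2, 4, 6, … (increasing by 2 each time), so 5, 7, 11, 17, 25 → 35 → 47.
So the next two elements are (u 35) and (x 47).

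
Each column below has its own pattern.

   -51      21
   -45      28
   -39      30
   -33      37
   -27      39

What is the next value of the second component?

46

Second component: 21, 28, 30, 37, 39 → 46 (alternating steps +7, +2, +7, +2, …).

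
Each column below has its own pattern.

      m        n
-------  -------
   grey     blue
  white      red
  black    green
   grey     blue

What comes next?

white  red

Column m: grey, white, black, grey → white (repeats grey → white → black).
For the column n, repeats blue → red → green: blue, red, green, blue → red.
So the next line is white  red.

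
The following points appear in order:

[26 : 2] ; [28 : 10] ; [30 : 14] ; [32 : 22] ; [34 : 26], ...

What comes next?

[36 : 34]

First slot: 26, 28, 30, 32, 34 → 36 (+2 each step).
For the second slot, alternating steps +8, +4, +8, +4, …: 2, 10, 14, 22, 26 → 34.
Combining the parts gives [36 : 34].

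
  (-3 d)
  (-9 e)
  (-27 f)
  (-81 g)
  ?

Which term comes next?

For the first part, ×3 each step: -3, -9, -27, -81 → -243.
Letter: letters move forward 1 place in the alphabet, so d, e, f, g → h.
Putting it together: (-243 h).

(-243 h)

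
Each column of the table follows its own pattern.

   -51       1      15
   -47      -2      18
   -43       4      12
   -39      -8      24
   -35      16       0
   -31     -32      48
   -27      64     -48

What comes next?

-23  -128  144

First component: +4 each step; -51, -47, -43, -39, -35, -31, -27 → -23.
Second component: ×(-2) each step; 1, -2, 4, -8, 16, -32, 64 → -128.
Third component goes 15, 18, 12, 24, 0, 48, -48 → 144 (together with the second component always sums to 16).
So the next line is -23  -128  144.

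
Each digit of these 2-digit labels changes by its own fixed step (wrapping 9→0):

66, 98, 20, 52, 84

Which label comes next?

16

First digit: +3 each step, mod 10, so 6, 9, 2, 5, 8 → 1.
Second digit — +2 each step, mod 10: 6, 8, 0, 2, 4 → 6.
So the next label is 16.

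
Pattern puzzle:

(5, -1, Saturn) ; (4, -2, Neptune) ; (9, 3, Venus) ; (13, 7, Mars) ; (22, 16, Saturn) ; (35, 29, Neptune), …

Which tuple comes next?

(57, 51, Venus)

First value: each term is the sum of the two before it, so 5, 4, 9, 13, 22, 35 → 57.
Second value: always 6 less than the first value, so -1, -2, 3, 7, 16, 29 → 51.
Planet: repeats Saturn → Neptune → Venus → Mars, so Saturn, Neptune, Venus, Mars, Saturn, Neptune → Venus.
Putting it together: (57, 51, Venus).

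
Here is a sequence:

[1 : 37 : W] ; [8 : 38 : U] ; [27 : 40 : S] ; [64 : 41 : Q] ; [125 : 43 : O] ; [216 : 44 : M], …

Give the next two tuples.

[343 : 46 : K], [512 : 47 : I]

For the first value, perfect cubes: 1³, 2³, 3³, …: 1, 8, 27, 64, 125, 216 → 343 → 512.
Second value — alternating steps +1, +2, +1, +2, …: 37, 38, 40, 41, 43, 44 → 46 → 47.
Letter: letters move back 2 places in the alphabet; W, U, S, Q, O, M → K → I.
So the next two tuples are [343 : 46 : K] and [512 : 47 : I].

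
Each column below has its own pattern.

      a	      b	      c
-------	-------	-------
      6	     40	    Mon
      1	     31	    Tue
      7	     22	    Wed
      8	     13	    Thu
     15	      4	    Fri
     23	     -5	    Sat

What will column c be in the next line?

Sun

Column c goes Mon, Tue, Wed, Thu, Fri, Sat → Sun (runs through the weekdays Mon→Sun).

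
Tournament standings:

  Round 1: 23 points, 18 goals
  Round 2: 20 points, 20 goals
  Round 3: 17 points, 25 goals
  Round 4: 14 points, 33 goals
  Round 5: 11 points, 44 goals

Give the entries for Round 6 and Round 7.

8 points, 58 goals; 5 points, 75 goals

Points: −3 each step; 23, 20, 17, 14, 11 → 8 → 5.
Goals — differences are 2, 5, 8, … (increasing by 3 each time): 18, 20, 25, 33, 44 → 58 → 75.
Putting the parts together: 8 points, 58 goals and then 5 points, 75 goals.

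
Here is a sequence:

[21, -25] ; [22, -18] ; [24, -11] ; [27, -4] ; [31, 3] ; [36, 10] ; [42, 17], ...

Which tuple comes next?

For the first entry, differences are 1, 2, 3, … (increasing by 1 each time): 21, 22, 24, 27, 31, 36, 42 → 49.
For the second entry, +7 each step: -25, -18, -11, -4, 3, 10, 17 → 24.
Putting it together: [49, 24].

[49, 24]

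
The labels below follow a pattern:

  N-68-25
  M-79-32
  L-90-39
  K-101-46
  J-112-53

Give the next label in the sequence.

Letter: letters move back 1 place in the alphabet, so N, M, L, K, J → I.
Second component: 68, 79, 90, 101, 112 → 123 (+11 each step).
Third component: +7 each step; 25, 32, 39, 46, 53 → 60.
Combining the parts gives I-123-60.

I-123-60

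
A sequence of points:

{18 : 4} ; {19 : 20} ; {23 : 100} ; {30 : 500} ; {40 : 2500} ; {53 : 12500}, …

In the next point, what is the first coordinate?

First coordinate: differences are 1, 4, 7, … (increasing by 3 each time); 18, 19, 23, 30, 40, 53 → 69.

69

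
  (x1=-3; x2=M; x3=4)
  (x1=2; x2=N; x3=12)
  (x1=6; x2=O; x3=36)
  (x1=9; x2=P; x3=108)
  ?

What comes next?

X1 — differences are 5, 4, 3, … (decreasing by 1 each time): -3, 2, 6, 9 → 11.
X2: letters move forward 1 place in the alphabet; M, N, O, P → Q.
X3 — ×3 each step: 4, 12, 36, 108 → 324.
So the next element is (x1=11; x2=Q; x3=324).

(x1=11; x2=Q; x3=324)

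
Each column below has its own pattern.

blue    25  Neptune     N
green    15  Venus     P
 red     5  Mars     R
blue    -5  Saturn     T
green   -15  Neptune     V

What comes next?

Colour: blue, green, red, blue, green → red (repeats blue → green → red).
Second component — −10 each step: 25, 15, 5, -5, -15 → -25.
For the planet, repeats Neptune → Venus → Mars → Saturn: Neptune, Venus, Mars, Saturn, Neptune → Venus.
For the letter, letters move forward 2 places in the alphabet: N, P, R, T, V → X.
Putting it together: red  -25  Venus  X.

red  -25  Venus  X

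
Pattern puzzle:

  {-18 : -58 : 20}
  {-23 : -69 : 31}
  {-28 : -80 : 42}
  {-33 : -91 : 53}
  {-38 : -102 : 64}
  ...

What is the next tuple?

{-43 : -113 : 75}

For the first component, −5 each step: -18, -23, -28, -33, -38 → -43.
Second component: -58, -69, -80, -91, -102 → -113 (−11 each step).
Third component: 20, 31, 42, 53, 64 → 75 (together with the second component always sums to -38).
So the next tuple is {-43 : -113 : 75}.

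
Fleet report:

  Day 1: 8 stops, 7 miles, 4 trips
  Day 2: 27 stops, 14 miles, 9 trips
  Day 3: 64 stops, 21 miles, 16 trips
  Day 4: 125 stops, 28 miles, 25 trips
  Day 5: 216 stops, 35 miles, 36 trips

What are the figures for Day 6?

Stops: 8, 27, 64, 125, 216 → 343 (perfect cubes: 2³, 3³, 4³, …).
Miles: +7 each step, so 7, 14, 21, 28, 35 → 42.
Trips: perfect squares: 2², 3², 4², …; 4, 9, 16, 25, 36 → 49.
Combining the parts gives 343 stops, 42 miles, 49 trips.

343 stops, 42 miles, 49 trips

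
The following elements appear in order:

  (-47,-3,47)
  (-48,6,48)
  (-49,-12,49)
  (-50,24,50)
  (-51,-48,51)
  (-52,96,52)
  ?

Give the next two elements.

First slot goes -47, -48, -49, -50, -51, -52 → -53 → -54 (−1 each step).
Second slot: ×(-2) each step, so -3, 6, -12, 24, -48, 96 → -192 → 384.
Third slot: 47, 48, 49, 50, 51, 52 → 53 → 54 (always the negative of the first slot).
Putting the parts together: (-53,-192,53) and then (-54,384,54).

(-53,-192,53), (-54,384,54)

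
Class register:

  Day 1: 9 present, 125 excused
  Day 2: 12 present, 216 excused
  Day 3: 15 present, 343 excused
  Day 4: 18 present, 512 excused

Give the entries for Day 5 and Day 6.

21 present, 729 excused; 24 present, 1000 excused

Present: +3 each step; 9, 12, 15, 18 → 21 → 24.
Excused: 125, 216, 343, 512 → 729 → 1000 (perfect cubes: 5³, 6³, 7³, …).
So the next two rows are 21 present, 729 excused and 24 present, 1000 excused.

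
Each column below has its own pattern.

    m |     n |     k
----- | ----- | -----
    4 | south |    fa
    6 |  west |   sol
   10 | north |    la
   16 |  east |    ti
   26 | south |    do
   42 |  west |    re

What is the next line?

68  north  mi

Column m goes 4, 6, 10, 16, 26, 42 → 68 (each term is the sum of the two before it).
For the column n, repeats south → west → north → east: south, west, north, east, south, west → north.
Column k: runs through the solfège scale do→ti; fa, sol, la, ti, do, re → mi.
So the next line is 68  north  mi.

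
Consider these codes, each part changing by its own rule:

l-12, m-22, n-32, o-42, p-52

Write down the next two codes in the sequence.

Letter goes l, m, n, o, p → q → r (letters move forward 1 place in the alphabet).
For the second component, +10 each step: 12, 22, 32, 42, 52 → 62 → 72.
Putting the parts together: q-62 and then r-72.

q-62 then r-72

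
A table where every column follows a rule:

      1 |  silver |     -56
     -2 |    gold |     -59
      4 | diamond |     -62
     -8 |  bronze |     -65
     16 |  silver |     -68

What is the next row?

-32  gold  -71

For the first component, ×(-2) each step: 1, -2, 4, -8, 16 → -32.
Rank goes silver, gold, diamond, bronze, silver → gold (repeats silver → gold → diamond → bronze).
Third component: −3 each step, so -56, -59, -62, -65, -68 → -71.
Combining the parts gives -32  gold  -71.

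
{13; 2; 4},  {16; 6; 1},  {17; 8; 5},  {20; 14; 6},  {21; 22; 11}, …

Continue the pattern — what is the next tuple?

{24; 36; 17}

First part goes 13, 16, 17, 20, 21 → 24 (alternating steps +3, +1, +3, +1, …).
Second part: 2, 6, 8, 14, 22 → 36 (each term is the sum of the two before it).
Third part goes 4, 1, 5, 6, 11 → 17 (each term is the sum of the two before it).
So the next tuple is {24; 36; 17}.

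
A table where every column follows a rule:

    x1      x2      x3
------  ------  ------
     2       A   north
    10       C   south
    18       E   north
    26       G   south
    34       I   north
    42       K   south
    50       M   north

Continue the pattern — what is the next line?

Column x1: +8 each step; 2, 10, 18, 26, 34, 42, 50 → 58.
For the column x2, letters move forward 2 places in the alphabet: A, C, E, G, I, K, M → O.
Column x3: alternates north ↔ south; north, south, north, south, north, south, north → south.
So the next line is 58  O  south.

58  O  south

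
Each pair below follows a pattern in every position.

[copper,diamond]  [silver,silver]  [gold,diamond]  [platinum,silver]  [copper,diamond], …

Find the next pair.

Metal — repeats copper → silver → gold → platinum: copper, silver, gold, platinum, copper → silver.
Rank — alternates diamond ↔ silver: diamond, silver, diamond, silver, diamond → silver.
So the next pair is [silver,silver].

[silver,silver]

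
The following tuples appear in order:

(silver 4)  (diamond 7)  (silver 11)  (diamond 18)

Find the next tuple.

Rank: alternates silver ↔ diamond, so silver, diamond, silver, diamond → silver.
Second part: each term is the sum of the two before it, so 4, 7, 11, 18 → 29.
So the next tuple is (silver 29).

(silver 29)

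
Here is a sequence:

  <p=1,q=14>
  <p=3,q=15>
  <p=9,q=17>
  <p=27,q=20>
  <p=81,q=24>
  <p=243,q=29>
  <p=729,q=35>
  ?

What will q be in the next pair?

42

Q: 14, 15, 17, 20, 24, 29, 35 → 42 (differences are 1, 2, 3, … (increasing by 1 each time)).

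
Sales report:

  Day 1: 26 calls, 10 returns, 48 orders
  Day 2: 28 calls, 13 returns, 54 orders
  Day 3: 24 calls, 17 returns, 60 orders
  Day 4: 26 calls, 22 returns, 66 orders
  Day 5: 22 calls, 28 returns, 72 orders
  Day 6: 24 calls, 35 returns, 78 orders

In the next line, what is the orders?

84

Calls — alternating steps +2, −4, +2, −4, …: 26, 28, 24, 26, 22, 24 → 20.
Returns: differences are 3, 4, 5, … (increasing by 1 each time); 10, 13, 17, 22, 28, 35 → 43.
Orders: +6 each step; 48, 54, 60, 66, 72, 78 → 84.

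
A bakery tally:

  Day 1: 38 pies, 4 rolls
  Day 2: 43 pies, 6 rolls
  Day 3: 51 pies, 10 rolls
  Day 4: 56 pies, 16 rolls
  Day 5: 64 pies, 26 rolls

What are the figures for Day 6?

Pies: alternating steps +5, +8, +5, +8, …, so 38, 43, 51, 56, 64 → 69.
Rolls — each term is the sum of the two before it: 4, 6, 10, 16, 26 → 42.
Combining the parts gives 69 pies, 42 rolls.

69 pies, 42 rolls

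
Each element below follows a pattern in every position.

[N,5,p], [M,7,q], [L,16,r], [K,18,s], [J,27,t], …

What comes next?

For the first letter, letters move back 1 place in the alphabet: N, M, L, K, J → I.
For the second component, alternating steps +2, +9, +2, +9, …: 5, 7, 16, 18, 27 → 29.
Second letter: letters move forward 1 place in the alphabet, so p, q, r, s, t → u.
So the next element is [I,29,u].

[I,29,u]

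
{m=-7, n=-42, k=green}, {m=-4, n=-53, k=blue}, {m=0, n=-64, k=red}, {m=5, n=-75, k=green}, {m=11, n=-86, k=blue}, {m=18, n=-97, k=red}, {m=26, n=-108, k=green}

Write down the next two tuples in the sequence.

{m=35, n=-119, k=blue}, {m=45, n=-130, k=red}

M — differences are 3, 4, 5, … (increasing by 1 each time): -7, -4, 0, 5, 11, 18, 26 → 35 → 45.
N goes -42, -53, -64, -75, -86, -97, -108 → -119 → -130 (−11 each step).
K: green, blue, red, green, blue, red, green → blue → red (repeats green → blue → red).
So the next two tuples are {m=35, n=-119, k=blue} and {m=45, n=-130, k=red}.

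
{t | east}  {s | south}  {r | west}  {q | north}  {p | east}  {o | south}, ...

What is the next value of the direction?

Direction: repeats east → south → west → north, so east, south, west, north, east, south → west.

west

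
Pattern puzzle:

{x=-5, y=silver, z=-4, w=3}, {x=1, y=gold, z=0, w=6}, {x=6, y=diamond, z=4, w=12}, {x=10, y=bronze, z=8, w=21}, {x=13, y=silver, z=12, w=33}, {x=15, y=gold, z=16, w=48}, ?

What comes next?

{x=16, y=diamond, z=20, w=66}

X — differences are 6, 5, 4, … (decreasing by 1 each time): -5, 1, 6, 10, 13, 15 → 16.
Y: repeats silver → gold → diamond → bronze, so silver, gold, diamond, bronze, silver, gold → diamond.
Z goes -4, 0, 4, 8, 12, 16 → 20 (+4 each step).
W goes 3, 6, 12, 21, 33, 48 → 66 (differences are 3, 6, 9, … (increasing by 3 each time)).
Combining the parts gives {x=16, y=diamond, z=20, w=66}.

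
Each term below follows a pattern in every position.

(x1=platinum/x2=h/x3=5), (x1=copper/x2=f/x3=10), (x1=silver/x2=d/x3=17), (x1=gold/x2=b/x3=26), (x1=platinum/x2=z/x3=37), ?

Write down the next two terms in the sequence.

X1: repeats platinum → copper → silver → gold, so platinum, copper, silver, gold, platinum → copper → silver.
X2 goes h, f, d, b, z → x → v (letters move back 2 places in the alphabet, wrapping A→Z).
X3 goes 5, 10, 17, 26, 37 → 50 → 65 (differences are 5, 7, 9, … (increasing by 2 each time)).
So the next two terms are (x1=copper/x2=x/x3=50) and (x1=silver/x2=v/x3=65).

(x1=copper/x2=x/x3=50), (x1=silver/x2=v/x3=65)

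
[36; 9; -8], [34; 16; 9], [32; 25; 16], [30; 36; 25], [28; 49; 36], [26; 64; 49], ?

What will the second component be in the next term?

81

Second component: 9, 16, 25, 36, 49, 64 → 81 (perfect squares: 3², 4², 5², …).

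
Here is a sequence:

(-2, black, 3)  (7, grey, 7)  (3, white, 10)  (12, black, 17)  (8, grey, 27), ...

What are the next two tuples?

(17, white, 44), (13, black, 71)

First coordinate — alternating steps +9, −4, +9, −4, …: -2, 7, 3, 12, 8 → 17 → 13.
Shade: repeats black → grey → white; black, grey, white, black, grey → white → black.
Third coordinate: each term is the sum of the two before it, so 3, 7, 10, 17, 27 → 44 → 71.
So the next two tuples are (17, white, 44) and (13, black, 71).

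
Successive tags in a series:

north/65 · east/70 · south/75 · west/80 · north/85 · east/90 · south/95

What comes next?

west/100

Direction — repeats north → east → south → west: north, east, south, west, north, east, south → west.
Second component: +5 each step; 65, 70, 75, 80, 85, 90, 95 → 100.
So the next tag is west/100.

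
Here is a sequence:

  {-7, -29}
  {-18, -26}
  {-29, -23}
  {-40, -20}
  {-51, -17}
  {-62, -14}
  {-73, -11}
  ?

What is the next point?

{-84, -8}

For the first value, −11 each step: -7, -18, -29, -40, -51, -62, -73 → -84.
Second value — +3 each step: -29, -26, -23, -20, -17, -14, -11 → -8.
Putting it together: {-84, -8}.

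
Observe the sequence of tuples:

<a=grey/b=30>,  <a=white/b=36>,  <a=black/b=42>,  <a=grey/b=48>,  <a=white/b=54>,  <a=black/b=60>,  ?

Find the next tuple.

<a=grey/b=66>

For the a, repeats grey → white → black: grey, white, black, grey, white, black → grey.
B: +6 each step; 30, 36, 42, 48, 54, 60 → 66.
Combining the parts gives <a=grey/b=66>.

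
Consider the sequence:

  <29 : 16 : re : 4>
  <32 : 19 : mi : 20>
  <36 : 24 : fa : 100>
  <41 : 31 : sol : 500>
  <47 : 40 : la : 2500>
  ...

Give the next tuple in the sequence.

First slot: differences are 3, 4, 5, … (increasing by 1 each time); 29, 32, 36, 41, 47 → 54.
Second slot: 16, 19, 24, 31, 40 → 51 (differences are 3, 5, 7, … (increasing by 2 each time)).
Note: runs through the solfège scale do→ti; re, mi, fa, sol, la → ti.
Fourth slot: ×5 each step, so 4, 20, 100, 500, 2500 → 12500.
Putting it together: <54 : 51 : ti : 12500>.

<54 : 51 : ti : 12500>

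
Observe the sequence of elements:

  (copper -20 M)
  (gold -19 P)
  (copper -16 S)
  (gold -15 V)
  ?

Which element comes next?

(copper -12 Y)

Metal goes copper, gold, copper, gold → copper (alternates copper ↔ gold).
Second slot: alternating steps +1, +3, +1, +3, …; -20, -19, -16, -15 → -12.
Letter: letters move forward 3 places in the alphabet; M, P, S, V → Y.
Combining the parts gives (copper -12 Y).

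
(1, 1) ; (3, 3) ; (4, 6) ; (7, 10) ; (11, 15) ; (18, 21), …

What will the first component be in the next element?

29

First component goes 1, 3, 4, 7, 11, 18 → 29 (each term is the sum of the two before it).
Second component: differences are 2, 3, 4, … (increasing by 1 each time), so 1, 3, 6, 10, 15, 21 → 28.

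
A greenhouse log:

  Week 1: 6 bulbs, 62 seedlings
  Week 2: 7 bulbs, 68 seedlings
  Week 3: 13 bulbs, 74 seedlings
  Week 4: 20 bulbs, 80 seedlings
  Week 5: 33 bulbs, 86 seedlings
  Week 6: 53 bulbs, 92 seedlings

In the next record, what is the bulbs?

Bulbs: 6, 7, 13, 20, 33, 53 → 86 (each term is the sum of the two before it).

86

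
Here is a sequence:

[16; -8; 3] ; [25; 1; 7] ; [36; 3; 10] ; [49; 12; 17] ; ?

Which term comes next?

[64; 14; 27]

First component: perfect squares: 4², 5², 6², …; 16, 25, 36, 49 → 64.
Second component: -8, 1, 3, 12 → 14 (alternating steps +9, +2, +9, +2, …).
Third component goes 3, 7, 10, 17 → 27 (each term is the sum of the two before it).
Putting it together: [64; 14; 27].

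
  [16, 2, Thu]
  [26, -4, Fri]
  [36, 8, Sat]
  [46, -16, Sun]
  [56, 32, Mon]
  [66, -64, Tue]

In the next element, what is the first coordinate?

76

First coordinate: +10 each step, so 16, 26, 36, 46, 56, 66 → 76.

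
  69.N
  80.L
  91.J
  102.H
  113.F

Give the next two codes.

First component: +11 each step; 69, 80, 91, 102, 113 → 124 → 135.
Letter — letters move back 2 places in the alphabet: N, L, J, H, F → D → B.
Putting the parts together: 124.D and then 135.B.

124.D then 135.B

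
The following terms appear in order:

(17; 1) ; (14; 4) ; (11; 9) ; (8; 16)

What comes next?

(5; 25)

First coordinate: 17, 14, 11, 8 → 5 (−3 each step).
Second coordinate goes 1, 4, 9, 16 → 25 (perfect squares: 1², 2², 3², …).
Putting it together: (5; 25).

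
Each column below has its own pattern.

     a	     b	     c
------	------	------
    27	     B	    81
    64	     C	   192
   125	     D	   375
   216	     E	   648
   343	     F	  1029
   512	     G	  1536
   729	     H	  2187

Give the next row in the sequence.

Column a goes 27, 64, 125, 216, 343, 512, 729 → 1000 (perfect cubes: 3³, 4³, 5³, …).
Column b: letters move forward 1 place in the alphabet, so B, C, D, E, F, G, H → I.
Column c: 81, 192, 375, 648, 1029, 1536, 2187 → 3000 (always 3 × the column a).
Combining the parts gives 1000  I  3000.

1000  I  3000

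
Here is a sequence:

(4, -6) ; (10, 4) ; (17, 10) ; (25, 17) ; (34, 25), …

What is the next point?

(44, 34)

First part goes 4, 10, 17, 25, 34 → 44 (differences are 6, 7, 8, … (increasing by 1 each time)).
Second part — always the previous value of the first part: -6, 4, 10, 17, 25 → 34.
So the next point is (44, 34).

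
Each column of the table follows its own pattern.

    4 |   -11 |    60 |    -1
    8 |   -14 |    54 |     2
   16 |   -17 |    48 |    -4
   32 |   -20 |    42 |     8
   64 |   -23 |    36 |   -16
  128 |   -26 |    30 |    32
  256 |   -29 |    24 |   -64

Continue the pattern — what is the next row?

First component: 4, 8, 16, 32, 64, 128, 256 → 512 (×2 each step).
Second component: −3 each step, so -11, -14, -17, -20, -23, -26, -29 → -32.
Third component: −6 each step; 60, 54, 48, 42, 36, 30, 24 → 18.
Fourth component: ×(-2) each step, so -1, 2, -4, 8, -16, 32, -64 → 128.
Putting it together: 512  -32  18  128.

512  -32  18  128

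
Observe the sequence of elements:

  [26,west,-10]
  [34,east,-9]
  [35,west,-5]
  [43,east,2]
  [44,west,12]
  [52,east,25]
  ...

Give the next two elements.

First entry: 26, 34, 35, 43, 44, 52 → 53 → 61 (alternating steps +8, +1, +8, +1, …).
Direction: alternates west ↔ east; west, east, west, east, west, east → west → east.
For the third entry, differences are 1, 4, 7, … (increasing by 3 each time): -10, -9, -5, 2, 12, 25 → 41 → 60.
So the next two elements are [53,west,41] and [61,east,60].

[53,west,41], [61,east,60]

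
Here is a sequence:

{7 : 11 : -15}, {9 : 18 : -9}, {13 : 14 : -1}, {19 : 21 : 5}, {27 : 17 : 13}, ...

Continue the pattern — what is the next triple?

First entry goes 7, 9, 13, 19, 27 → 37 (differences are 2, 4, 6, … (increasing by 2 each time)).
For the second entry, alternating steps +7, −4, +7, −4, …: 11, 18, 14, 21, 17 → 24.
Third entry: alternating steps +6, +8, +6, +8, …, so -15, -9, -1, 5, 13 → 19.
Putting it together: {37 : 24 : 19}.

{37 : 24 : 19}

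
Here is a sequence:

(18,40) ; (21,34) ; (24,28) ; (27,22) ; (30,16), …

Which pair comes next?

First entry: +3 each step, so 18, 21, 24, 27, 30 → 33.
Second entry: 40, 34, 28, 22, 16 → 10 (−6 each step).
So the next pair is (33,10).

(33,10)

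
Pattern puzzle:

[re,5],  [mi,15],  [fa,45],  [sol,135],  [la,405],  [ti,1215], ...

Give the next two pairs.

Note — runs through the solfège scale do→ti: re, mi, fa, sol, la, ti → do → re.
For the second part, ×3 each step: 5, 15, 45, 135, 405, 1215 → 3645 → 10935.
So the next two pairs are [do,3645] and [re,10935].

[do,3645], [re,10935]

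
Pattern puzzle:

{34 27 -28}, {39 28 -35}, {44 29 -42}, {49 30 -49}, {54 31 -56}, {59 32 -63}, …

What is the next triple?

First value: +5 each step, so 34, 39, 44, 49, 54, 59 → 64.
Second value — +1 each step: 27, 28, 29, 30, 31, 32 → 33.
Third value: -28, -35, -42, -49, -56, -63 → -70 (−7 each step).
Putting it together: {64 33 -70}.

{64 33 -70}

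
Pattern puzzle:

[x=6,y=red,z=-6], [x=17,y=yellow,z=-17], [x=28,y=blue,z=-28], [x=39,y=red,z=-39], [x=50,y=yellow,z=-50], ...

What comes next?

X: +11 each step; 6, 17, 28, 39, 50 → 61.
Y goes red, yellow, blue, red, yellow → blue (repeats red → yellow → blue).
Z — always the negative of the x: -6, -17, -28, -39, -50 → -61.
Combining the parts gives [x=61,y=blue,z=-61].

[x=61,y=blue,z=-61]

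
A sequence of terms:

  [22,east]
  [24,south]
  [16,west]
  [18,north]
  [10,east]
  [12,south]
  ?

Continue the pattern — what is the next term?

[4,west]

First slot — alternating steps +2, −8, +2, −8, …: 22, 24, 16, 18, 10, 12 → 4.
Direction: repeats east → south → west → north; east, south, west, north, east, south → west.
Combining the parts gives [4,west].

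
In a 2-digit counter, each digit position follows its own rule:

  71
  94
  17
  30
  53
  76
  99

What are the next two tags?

For the first digit, +2 each step, mod 10: 7, 9, 1, 3, 5, 7, 9 → 1 → 3.
Second digit: +3 each step, mod 10, so 1, 4, 7, 0, 3, 6, 9 → 2 → 5.
So the next two tags are 12 and 35.

12, 35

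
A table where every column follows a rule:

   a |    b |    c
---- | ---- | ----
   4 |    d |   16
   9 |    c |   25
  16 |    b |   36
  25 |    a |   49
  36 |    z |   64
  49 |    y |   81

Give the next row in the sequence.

64  x  100

Column a: perfect squares: 2², 3², 4², …, so 4, 9, 16, 25, 36, 49 → 64.
For the column b, letters move back 1 place in the alphabet, wrapping A→Z: d, c, b, a, z, y → x.
For the column c, perfect squares: 4², 5², 6², …: 16, 25, 36, 49, 64, 81 → 100.
Putting it together: 64  x  100.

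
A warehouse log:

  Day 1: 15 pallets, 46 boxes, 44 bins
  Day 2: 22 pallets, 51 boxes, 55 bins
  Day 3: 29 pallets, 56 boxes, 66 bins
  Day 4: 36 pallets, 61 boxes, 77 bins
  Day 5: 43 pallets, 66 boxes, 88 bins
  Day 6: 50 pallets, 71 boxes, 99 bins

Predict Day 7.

Pallets goes 15, 22, 29, 36, 43, 50 → 57 (+7 each step).
For the boxes, +5 each step: 46, 51, 56, 61, 66, 71 → 76.
Bins goes 44, 55, 66, 77, 88, 99 → 110 (+11 each step).
Combining the parts gives 57 pallets, 76 boxes, 110 bins.

57 pallets, 76 boxes, 110 bins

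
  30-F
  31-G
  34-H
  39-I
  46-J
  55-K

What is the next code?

66-L

First component: differences are 1, 3, 5, … (increasing by 2 each time), so 30, 31, 34, 39, 46, 55 → 66.
Letter goes F, G, H, I, J, K → L (letters move forward 1 place in the alphabet).
Putting it together: 66-L.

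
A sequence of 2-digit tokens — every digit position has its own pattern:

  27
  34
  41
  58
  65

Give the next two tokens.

72, 89

First digit goes 2, 3, 4, 5, 6 → 7 → 8 (+1 each step, mod 10).
Second digit: 7, 4, 1, 8, 5 → 2 → 9 (−3 each step, mod 10).
So the next two tokens are 72 and 89.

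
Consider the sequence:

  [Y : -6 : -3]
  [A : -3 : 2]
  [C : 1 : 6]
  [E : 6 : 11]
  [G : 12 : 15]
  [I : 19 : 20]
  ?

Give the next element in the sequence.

[K : 27 : 24]

Letter: letters move forward 2 places in the alphabet, wrapping Z→A; Y, A, C, E, G, I → K.
Second value: -6, -3, 1, 6, 12, 19 → 27 (differences are 3, 4, 5, … (increasing by 1 each time)).
For the third value, alternating steps +5, +4, +5, +4, …: -3, 2, 6, 11, 15, 20 → 24.
Combining the parts gives [K : 27 : 24].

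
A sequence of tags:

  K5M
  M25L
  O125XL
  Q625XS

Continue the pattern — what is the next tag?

Letter: letters move forward 2 places in the alphabet, so K, M, O, Q → S.
Second component: ×5 each step; 5, 25, 125, 625 → 3125.
Size: runs through clothing sizes XS→XL, so M, L, XL, XS → S.
So the next tag is S3125S.

S3125S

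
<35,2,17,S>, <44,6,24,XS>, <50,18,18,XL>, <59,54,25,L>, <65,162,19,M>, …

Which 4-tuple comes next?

First part: 35, 44, 50, 59, 65 → 74 (alternating steps +9, +6, +9, +6, …).
For the second part, ×3 each step: 2, 6, 18, 54, 162 → 486.
For the third part, alternating steps +7, −6, +7, −6, …: 17, 24, 18, 25, 19 → 26.
Size: runs backward through clothing sizes XS→XL, so S, XS, XL, L, M → S.
Putting it together: <74,486,26,S>.

<74,486,26,S>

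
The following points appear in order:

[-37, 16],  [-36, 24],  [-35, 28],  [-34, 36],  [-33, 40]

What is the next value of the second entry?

48

First entry — +1 each step: -37, -36, -35, -34, -33 → -32.
Second entry: alternating steps +8, +4, +8, +4, …; 16, 24, 28, 36, 40 → 48.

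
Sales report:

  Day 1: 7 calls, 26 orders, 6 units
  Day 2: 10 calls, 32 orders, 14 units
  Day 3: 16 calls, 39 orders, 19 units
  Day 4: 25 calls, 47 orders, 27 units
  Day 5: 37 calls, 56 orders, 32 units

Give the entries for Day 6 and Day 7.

Calls: differences are 3, 6, 9, … (increasing by 3 each time), so 7, 10, 16, 25, 37 → 52 → 70.
Orders: differences are 6, 7, 8, … (increasing by 1 each time), so 26, 32, 39, 47, 56 → 66 → 77.
Units — alternating steps +8, +5, +8, +5, …: 6, 14, 19, 27, 32 → 40 → 45.
Putting the parts together: 52 calls, 66 orders, 40 units and then 70 calls, 77 orders, 45 units.

52 calls, 66 orders, 40 units; 70 calls, 77 orders, 45 units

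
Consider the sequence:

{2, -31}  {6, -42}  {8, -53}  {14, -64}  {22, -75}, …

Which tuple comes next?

For the first value, each term is the sum of the two before it: 2, 6, 8, 14, 22 → 36.
Second value goes -31, -42, -53, -64, -75 → -86 (−11 each step).
So the next tuple is {36, -86}.

{36, -86}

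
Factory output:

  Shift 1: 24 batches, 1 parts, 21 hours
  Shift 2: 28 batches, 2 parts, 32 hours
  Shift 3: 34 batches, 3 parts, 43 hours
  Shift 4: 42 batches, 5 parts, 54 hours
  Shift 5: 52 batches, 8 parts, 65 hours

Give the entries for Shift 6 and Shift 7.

Batches — differences are 4, 6, 8, … (increasing by 2 each time): 24, 28, 34, 42, 52 → 64 → 78.
Parts: 1, 2, 3, 5, 8 → 13 → 21 (each term is the sum of the two before it).
Hours goes 21, 32, 43, 54, 65 → 76 → 87 (+11 each step).
So the next two records are 64 batches, 13 parts, 76 hours and 78 batches, 21 parts, 87 hours.

64 batches, 13 parts, 76 hours; 78 batches, 21 parts, 87 hours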